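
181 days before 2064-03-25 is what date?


Start: 2064-03-25, subtract 181 days
Back 25 days from March 25 reaches February 29, 2064 -> 156 left
February 2064 has 29 days -> back to January 31, 2064 -> 127 left
January 2064 has 31 days -> back to December 31, 2063 -> 96 left
December 2063 has 31 days -> back to November 30, 2063 -> 65 left
November 2063 has 30 days -> back to October 31, 2063 -> 35 left
October 2063 has 31 days -> back to September 30, 2063 -> 4 left
September 2063: 30 - 4 = 26 -> lands on September 26

Result: 2063-09-26


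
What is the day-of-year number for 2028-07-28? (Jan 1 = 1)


Date: July 28, 2028
Days in months 1 through 6: 182
Plus 28 days in July

Day of year: 210


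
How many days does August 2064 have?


August 2064

31 days


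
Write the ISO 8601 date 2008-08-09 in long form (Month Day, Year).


ISO 2008-08-09 parses as year=2008, month=08, day=09
Month 8 -> August

August 9, 2008


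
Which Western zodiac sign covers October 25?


Date: October 25
Conventional tropical zodiac dates: Scorpio from October 23 onward; Sagittarius starts November 22
October 25 falls within the Scorpio range

Scorpio


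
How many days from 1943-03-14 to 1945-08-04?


From 1943-03-14 to 1945-08-04
1943-03-14: days before March = 31 + 28 = 59 (1943 is not a leap year); day of year = 59 + 14 = 73
1945-08-04: days before August = 31 + 28 + 31 + 30 + 31 + 30 + 31 = 212 (1945 is not a leap year); day of year = 212 + 4 = 216
Rest of 1943: 365 - 73 = 292
Full years 1944 (366): 366
Total = 292 + 366 + 216 = 874

874 days


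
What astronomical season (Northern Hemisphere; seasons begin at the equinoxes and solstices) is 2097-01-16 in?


Date: January 16
Astronomical Winter (approx.; exact equinox/solstice day varies by year): December 21 to March 19
January 16 falls within the Winter window

Winter


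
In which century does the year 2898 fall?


Century = (year - 1) // 100 + 1
= (2898 - 1) // 100 + 1
= 2897 // 100 + 1
= 28 + 1

29th century


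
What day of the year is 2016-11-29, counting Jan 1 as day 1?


Date: November 29, 2016
Days in months 1 through 10: 305
Plus 29 days in November

Day of year: 334


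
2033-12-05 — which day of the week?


Date: December 5, 2033
Anchor: Jan 1, 2033. With p = 2033 - 1 = 2032: (p + p//4 - p//100 + p//400) mod 7 = (2032 + 508 - 20 + 5) mod 7 = 2525 mod 7 = 5 -> Saturday (Mon=0 ... Sun=6)
Days before December (Jan-Nov): 334; offset = 334 + 5 - 1 = 338
Weekday index = (5 + 338) mod 7 = 0

Day of the week: Monday


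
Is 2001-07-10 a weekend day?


Anchor: Jan 1, 2001. With p = 2001 - 1 = 2000: (p + p//4 - p//100 + p//400) mod 7 = (2000 + 500 - 20 + 5) mod 7 = 2485 mod 7 = 0 -> Monday (Mon=0 ... Sun=6)
Day of year: 191; offset = 190
Weekday index = (0 + 190) mod 7 = 1 -> Tuesday
Weekend days: Saturday, Sunday

No


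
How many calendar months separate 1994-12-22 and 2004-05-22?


From December 1994 to May 2004
10 years * 12 = 120 months, minus 7 months = 113

113 months


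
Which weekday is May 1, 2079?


Target: May 1, 2079
Anchor: Jan 1, 2079. With p = 2079 - 1 = 2078: (p + p//4 - p//100 + p//400) mod 7 = (2078 + 519 - 20 + 5) mod 7 = 2582 mod 7 = 6 -> Sunday (Mon=0 ... Sun=6)
Days before May (Jan-Apr): 120 days
Weekday index = (6 + 120) mod 7 = 0

Monday


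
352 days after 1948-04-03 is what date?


Start: 1948-04-03, add 352 days
April 1948 has 30 days: 30 - 3 = 27 days to April 30 -> 325 left
May 1948 has 31 days -> 294 left
June 1948 has 30 days -> 264 left
July 1948 has 31 days -> 233 left
August 1948 has 31 days -> 202 left
September 1948 has 30 days -> 172 left
October 1948 has 31 days -> 141 left
November 1948 has 30 days -> 111 left
December 1948 has 31 days -> 80 left
January 1949 has 31 days -> 49 left
February 1949 has 28 days -> 21 left
March 1949: 21 <= 31 -> lands on March 21

Result: 1949-03-21


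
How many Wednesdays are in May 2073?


May 2073 has 31 days
Anchor: Jan 1, 2073. With p = 2073 - 1 = 2072: (p + p//4 - p//100 + p//400) mod 7 = (2072 + 518 - 20 + 5) mod 7 = 2575 mod 7 = 6 -> Sunday (Mon=0 ... Sun=6)
Days before May (Jan-Apr): 120; May 1 index = (6 + 120) mod 7 = 0 -> Monday
First Wednesday is May 3
Wednesdays: 3, 10, 17, 24, 31

5 Wednesdays


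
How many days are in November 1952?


November 1952

30 days


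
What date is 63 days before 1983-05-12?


Start: 1983-05-12, subtract 63 days
Back 12 days from May 12 reaches April 30, 1983 -> 51 left
April 1983 has 30 days -> back to March 31, 1983 -> 21 left
March 1983: 31 - 21 = 10 -> lands on March 10

Result: 1983-03-10


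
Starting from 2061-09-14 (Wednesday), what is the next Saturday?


Current: Wednesday
Target: Saturday
Days ahead: 3

Next Saturday: 2061-09-17


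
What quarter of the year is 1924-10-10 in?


Month: October (month 10)
Q1: Jan-Mar, Q2: Apr-Jun, Q3: Jul-Sep, Q4: Oct-Dec

Q4


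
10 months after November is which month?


November is month 11
11 + 10 = 21; wrap: 21 - 12 = 9

September


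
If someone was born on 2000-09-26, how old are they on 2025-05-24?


Birth: 2000-09-26
Reference: 2025-05-24
Year difference: 2025 - 2000 = 25
Birthday not yet reached in 2025, subtract 1

24 years old


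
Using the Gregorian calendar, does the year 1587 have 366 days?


Gregorian leap year rule: divisible by 4, but not by 100, unless also by 400.
1587 is not divisible by 4 -> not a leap year

No


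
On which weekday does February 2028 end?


February 2028 has 29 days
Anchor: Jan 1, 2028. With p = 2028 - 1 = 2027: (p + p//4 - p//100 + p//400) mod 7 = (2027 + 506 - 20 + 5) mod 7 = 2518 mod 7 = 5 -> Saturday (Mon=0 ... Sun=6)
Days before February (Jan): 31; February 1 index = (5 + 31) mod 7 = 1 -> Tuesday
Last day offset: 29 - 1 = 28 days
Weekday index = (1 + 28) mod 7 = 1

Tuesday, February 29


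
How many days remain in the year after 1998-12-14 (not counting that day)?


Day of year: 348 of 365
Remaining = 365 - 348

17 days


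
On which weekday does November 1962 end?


November 1962 has 30 days
Anchor: Jan 1, 1962. With p = 1962 - 1 = 1961: (p + p//4 - p//100 + p//400) mod 7 = (1961 + 490 - 19 + 4) mod 7 = 2436 mod 7 = 0 -> Monday (Mon=0 ... Sun=6)
Days before November (Jan-Oct): 304; November 1 index = (0 + 304) mod 7 = 3 -> Thursday
Last day offset: 30 - 1 = 29 days
Weekday index = (3 + 29) mod 7 = 4

Friday, November 30


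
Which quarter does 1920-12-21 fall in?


Month: December (month 12)
Q1: Jan-Mar, Q2: Apr-Jun, Q3: Jul-Sep, Q4: Oct-Dec

Q4


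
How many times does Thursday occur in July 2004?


July 2004 has 31 days
Anchor: Jan 1, 2004. With p = 2004 - 1 = 2003: (p + p//4 - p//100 + p//400) mod 7 = (2003 + 500 - 20 + 5) mod 7 = 2488 mod 7 = 3 -> Thursday (Mon=0 ... Sun=6)
Days before July (Jan-Jun): 182; July 1 index = (3 + 182) mod 7 = 3 -> Thursday
First Thursday is July 1
Thursdays: 1, 8, 15, 22, 29

5 Thursdays


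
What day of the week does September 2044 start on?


Target: September 1, 2044
Anchor: Jan 1, 2044. With p = 2044 - 1 = 2043: (p + p//4 - p//100 + p//400) mod 7 = (2043 + 510 - 20 + 5) mod 7 = 2538 mod 7 = 4 -> Friday (Mon=0 ... Sun=6)
Days before September (Jan-Aug): 244 days
Weekday index = (4 + 244) mod 7 = 3

Thursday


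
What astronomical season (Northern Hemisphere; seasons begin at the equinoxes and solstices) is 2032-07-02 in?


Date: July 2
Astronomical Summer (approx.; exact equinox/solstice day varies by year): June 21 to September 21
July 2 falls within the Summer window

Summer


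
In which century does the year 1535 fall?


Century = (year - 1) // 100 + 1
= (1535 - 1) // 100 + 1
= 1534 // 100 + 1
= 15 + 1

16th century


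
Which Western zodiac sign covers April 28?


Date: April 28
Conventional tropical zodiac dates: Taurus from April 20 onward; Gemini starts May 21
April 28 falls within the Taurus range

Taurus


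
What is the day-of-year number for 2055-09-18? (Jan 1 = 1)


Date: September 18, 2055
Days in months 1 through 8: 243
Plus 18 days in September

Day of year: 261


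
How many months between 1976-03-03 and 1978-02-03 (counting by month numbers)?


From March 1976 to February 1978
2 years * 12 = 24 months, minus 1 month = 23

23 months


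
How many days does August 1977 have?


August 1977

31 days


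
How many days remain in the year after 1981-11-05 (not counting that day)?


Day of year: 309 of 365
Remaining = 365 - 309

56 days


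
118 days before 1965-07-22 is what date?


Start: 1965-07-22, subtract 118 days
Back 22 days from July 22 reaches June 30, 1965 -> 96 left
June 1965 has 30 days -> back to May 31, 1965 -> 66 left
May 1965 has 31 days -> back to April 30, 1965 -> 35 left
April 1965 has 30 days -> back to March 31, 1965 -> 5 left
March 1965: 31 - 5 = 26 -> lands on March 26

Result: 1965-03-26


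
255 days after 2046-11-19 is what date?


Start: 2046-11-19, add 255 days
November 2046 has 30 days: 30 - 19 = 11 days to November 30 -> 244 left
December 2046 has 31 days -> 213 left
January 2047 has 31 days -> 182 left
February 2047 has 28 days -> 154 left
March 2047 has 31 days -> 123 left
April 2047 has 30 days -> 93 left
May 2047 has 31 days -> 62 left
June 2047 has 30 days -> 32 left
July 2047 has 31 days -> 1 left
August 2047: 1 <= 31 -> lands on August 1

Result: 2047-08-01


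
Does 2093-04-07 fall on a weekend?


Anchor: Jan 1, 2093. With p = 2093 - 1 = 2092: (p + p//4 - p//100 + p//400) mod 7 = (2092 + 523 - 20 + 5) mod 7 = 2600 mod 7 = 3 -> Thursday (Mon=0 ... Sun=6)
Day of year: 97; offset = 96
Weekday index = (3 + 96) mod 7 = 1 -> Tuesday
Weekend days: Saturday, Sunday

No


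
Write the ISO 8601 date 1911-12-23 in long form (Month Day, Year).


ISO 1911-12-23 parses as year=1911, month=12, day=23
Month 12 -> December

December 23, 1911


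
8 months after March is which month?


March is month 3
3 + 8 = 11

November


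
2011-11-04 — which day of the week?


Date: November 4, 2011
Anchor: Jan 1, 2011. With p = 2011 - 1 = 2010: (p + p//4 - p//100 + p//400) mod 7 = (2010 + 502 - 20 + 5) mod 7 = 2497 mod 7 = 5 -> Saturday (Mon=0 ... Sun=6)
Days before November (Jan-Oct): 304; offset = 304 + 4 - 1 = 307
Weekday index = (5 + 307) mod 7 = 4

Day of the week: Friday


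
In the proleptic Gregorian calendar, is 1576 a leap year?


Gregorian leap year rule: divisible by 4, but not by 100, unless also by 400.
1576 is divisible by 4 but not 100 -> leap year

Yes


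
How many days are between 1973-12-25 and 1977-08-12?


From 1973-12-25 to 1977-08-12
1973-12-25: days before December = 31 + 28 + 31 + 30 + 31 + 30 + 31 + 31 + 30 + 31 + 30 = 334 (1973 is not a leap year); day of year = 334 + 25 = 359
1977-08-12: days before August = 31 + 28 + 31 + 30 + 31 + 30 + 31 = 212 (1977 is not a leap year); day of year = 212 + 12 = 224
Rest of 1973: 365 - 359 = 6
Full years 1974 (365), 1975 (365), 1976 (366): 1096
Total = 6 + 1096 + 224 = 1326

1326 days


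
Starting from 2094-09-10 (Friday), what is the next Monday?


Current: Friday
Target: Monday
Days ahead: 3

Next Monday: 2094-09-13


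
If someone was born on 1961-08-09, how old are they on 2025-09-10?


Birth: 1961-08-09
Reference: 2025-09-10
Year difference: 2025 - 1961 = 64

64 years old


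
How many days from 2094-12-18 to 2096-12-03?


From 2094-12-18 to 2096-12-03
2094-12-18: days before December = 31 + 28 + 31 + 30 + 31 + 30 + 31 + 31 + 30 + 31 + 30 = 334 (2094 is not a leap year); day of year = 334 + 18 = 352
2096-12-03: days before December = 31 + 29 + 31 + 30 + 31 + 30 + 31 + 31 + 30 + 31 + 30 = 335 (2096 is a leap year); day of year = 335 + 3 = 338
Rest of 2094: 365 - 352 = 13
Full years 2095 (365): 365
Total = 13 + 365 + 338 = 716

716 days


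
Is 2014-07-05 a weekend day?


Anchor: Jan 1, 2014. With p = 2014 - 1 = 2013: (p + p//4 - p//100 + p//400) mod 7 = (2013 + 503 - 20 + 5) mod 7 = 2501 mod 7 = 2 -> Wednesday (Mon=0 ... Sun=6)
Day of year: 186; offset = 185
Weekday index = (2 + 185) mod 7 = 5 -> Saturday
Weekend days: Saturday, Sunday

Yes


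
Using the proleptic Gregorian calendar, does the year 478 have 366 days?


Gregorian leap year rule: divisible by 4, but not by 100, unless also by 400.
478 is not divisible by 4 -> not a leap year

No


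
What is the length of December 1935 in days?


December 1935

31 days


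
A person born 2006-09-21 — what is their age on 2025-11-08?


Birth: 2006-09-21
Reference: 2025-11-08
Year difference: 2025 - 2006 = 19

19 years old


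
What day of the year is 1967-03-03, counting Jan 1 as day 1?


Date: March 3, 1967
Days in months 1 through 2: 59
Plus 3 days in March

Day of year: 62


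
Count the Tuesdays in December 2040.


December 2040 has 31 days
Anchor: Jan 1, 2040. With p = 2040 - 1 = 2039: (p + p//4 - p//100 + p//400) mod 7 = (2039 + 509 - 20 + 5) mod 7 = 2533 mod 7 = 6 -> Sunday (Mon=0 ... Sun=6)
Days before December (Jan-Nov): 335; December 1 index = (6 + 335) mod 7 = 5 -> Saturday
First Tuesday is December 4
Tuesdays: 4, 11, 18, 25

4 Tuesdays


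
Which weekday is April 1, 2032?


Target: April 1, 2032
Anchor: Jan 1, 2032. With p = 2032 - 1 = 2031: (p + p//4 - p//100 + p//400) mod 7 = (2031 + 507 - 20 + 5) mod 7 = 2523 mod 7 = 3 -> Thursday (Mon=0 ... Sun=6)
Days before April (Jan-Mar): 91 days
Weekday index = (3 + 91) mod 7 = 3

Thursday


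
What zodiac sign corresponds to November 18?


Date: November 18
Conventional tropical zodiac dates: Scorpio from October 23 onward; Sagittarius starts November 22
November 18 falls within the Scorpio range

Scorpio


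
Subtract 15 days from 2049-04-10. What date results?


Start: 2049-04-10, subtract 15 days
Back 10 days from April 10 reaches March 31, 2049 -> 5 left
March 2049: 31 - 5 = 26 -> lands on March 26

Result: 2049-03-26


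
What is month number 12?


Month 12 of 12

December


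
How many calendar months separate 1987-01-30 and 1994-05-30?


From January 1987 to May 1994
7 years * 12 = 84 months, plus 4 months = 88

88 months


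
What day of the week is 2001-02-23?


Date: February 23, 2001
Anchor: Jan 1, 2001. With p = 2001 - 1 = 2000: (p + p//4 - p//100 + p//400) mod 7 = (2000 + 500 - 20 + 5) mod 7 = 2485 mod 7 = 0 -> Monday (Mon=0 ... Sun=6)
Days before February (Jan): 31; offset = 31 + 23 - 1 = 53
Weekday index = (0 + 53) mod 7 = 4

Day of the week: Friday


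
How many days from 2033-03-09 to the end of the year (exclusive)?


Day of year: 68 of 365
Remaining = 365 - 68

297 days


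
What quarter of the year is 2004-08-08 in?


Month: August (month 8)
Q1: Jan-Mar, Q2: Apr-Jun, Q3: Jul-Sep, Q4: Oct-Dec

Q3


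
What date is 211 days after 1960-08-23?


Start: 1960-08-23, add 211 days
August 1960 has 31 days: 31 - 23 = 8 days to August 31 -> 203 left
September 1960 has 30 days -> 173 left
October 1960 has 31 days -> 142 left
November 1960 has 30 days -> 112 left
December 1960 has 31 days -> 81 left
January 1961 has 31 days -> 50 left
February 1961 has 28 days -> 22 left
March 1961: 22 <= 31 -> lands on March 22

Result: 1961-03-22


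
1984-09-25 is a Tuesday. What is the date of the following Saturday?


Current: Tuesday
Target: Saturday
Days ahead: 4

Next Saturday: 1984-09-29


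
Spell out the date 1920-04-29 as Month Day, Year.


ISO 1920-04-29 parses as year=1920, month=04, day=29
Month 4 -> April

April 29, 1920


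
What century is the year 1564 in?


Century = (year - 1) // 100 + 1
= (1564 - 1) // 100 + 1
= 1563 // 100 + 1
= 15 + 1

16th century


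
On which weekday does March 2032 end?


March 2032 has 31 days
Anchor: Jan 1, 2032. With p = 2032 - 1 = 2031: (p + p//4 - p//100 + p//400) mod 7 = (2031 + 507 - 20 + 5) mod 7 = 2523 mod 7 = 3 -> Thursday (Mon=0 ... Sun=6)
Days before March (Jan-Feb): 60; March 1 index = (3 + 60) mod 7 = 0 -> Monday
Last day offset: 31 - 1 = 30 days
Weekday index = (0 + 30) mod 7 = 2

Wednesday, March 31


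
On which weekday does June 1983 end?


June 1983 has 30 days
Anchor: Jan 1, 1983. With p = 1983 - 1 = 1982: (p + p//4 - p//100 + p//400) mod 7 = (1982 + 495 - 19 + 4) mod 7 = 2462 mod 7 = 5 -> Saturday (Mon=0 ... Sun=6)
Days before June (Jan-May): 151; June 1 index = (5 + 151) mod 7 = 2 -> Wednesday
Last day offset: 30 - 1 = 29 days
Weekday index = (2 + 29) mod 7 = 3

Thursday, June 30


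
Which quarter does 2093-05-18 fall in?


Month: May (month 5)
Q1: Jan-Mar, Q2: Apr-Jun, Q3: Jul-Sep, Q4: Oct-Dec

Q2


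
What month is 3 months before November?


November is month 11
11 - 3 = 8

August


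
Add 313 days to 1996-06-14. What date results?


Start: 1996-06-14, add 313 days
June 1996 has 30 days: 30 - 14 = 16 days to June 30 -> 297 left
July 1996 has 31 days -> 266 left
August 1996 has 31 days -> 235 left
September 1996 has 30 days -> 205 left
October 1996 has 31 days -> 174 left
November 1996 has 30 days -> 144 left
December 1996 has 31 days -> 113 left
January 1997 has 31 days -> 82 left
February 1997 has 28 days -> 54 left
March 1997 has 31 days -> 23 left
April 1997: 23 <= 30 -> lands on April 23

Result: 1997-04-23


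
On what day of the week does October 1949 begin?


Target: October 1, 1949
Anchor: Jan 1, 1949. With p = 1949 - 1 = 1948: (p + p//4 - p//100 + p//400) mod 7 = (1948 + 487 - 19 + 4) mod 7 = 2420 mod 7 = 5 -> Saturday (Mon=0 ... Sun=6)
Days before October (Jan-Sep): 273 days
Weekday index = (5 + 273) mod 7 = 5

Saturday


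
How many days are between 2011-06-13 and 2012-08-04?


From 2011-06-13 to 2012-08-04
2011-06-13: days before June = 31 + 28 + 31 + 30 + 31 = 151 (2011 is not a leap year); day of year = 151 + 13 = 164
2012-08-04: days before August = 31 + 29 + 31 + 30 + 31 + 30 + 31 = 213 (2012 is a leap year); day of year = 213 + 4 = 217
Rest of 2011: 365 - 164 = 201
Total = 201 + 217 = 418

418 days


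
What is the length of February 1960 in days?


February 1960 (leap year: yes)

29 days


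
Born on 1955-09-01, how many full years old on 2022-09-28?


Birth: 1955-09-01
Reference: 2022-09-28
Year difference: 2022 - 1955 = 67

67 years old


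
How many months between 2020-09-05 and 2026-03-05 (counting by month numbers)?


From September 2020 to March 2026
6 years * 12 = 72 months, minus 6 months = 66

66 months


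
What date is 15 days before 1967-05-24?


Start: 1967-05-24, subtract 15 days
24 - 15 = 9 stays within May 1967

Result: 1967-05-09


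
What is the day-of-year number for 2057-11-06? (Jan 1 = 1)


Date: November 6, 2057
Days in months 1 through 10: 304
Plus 6 days in November

Day of year: 310


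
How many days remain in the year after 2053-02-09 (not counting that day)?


Day of year: 40 of 365
Remaining = 365 - 40

325 days


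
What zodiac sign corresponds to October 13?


Date: October 13
Conventional tropical zodiac dates: Libra from September 23 onward; Scorpio starts October 23
October 13 falls within the Libra range

Libra


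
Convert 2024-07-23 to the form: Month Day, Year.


ISO 2024-07-23 parses as year=2024, month=07, day=23
Month 7 -> July

July 23, 2024


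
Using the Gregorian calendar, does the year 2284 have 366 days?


Gregorian leap year rule: divisible by 4, but not by 100, unless also by 400.
2284 is divisible by 4 but not 100 -> leap year

Yes


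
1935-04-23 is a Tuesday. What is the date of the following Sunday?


Current: Tuesday
Target: Sunday
Days ahead: 5

Next Sunday: 1935-04-28


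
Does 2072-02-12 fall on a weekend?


Anchor: Jan 1, 2072. With p = 2072 - 1 = 2071: (p + p//4 - p//100 + p//400) mod 7 = (2071 + 517 - 20 + 5) mod 7 = 2573 mod 7 = 4 -> Friday (Mon=0 ... Sun=6)
Day of year: 43; offset = 42
Weekday index = (4 + 42) mod 7 = 4 -> Friday
Weekend days: Saturday, Sunday

No


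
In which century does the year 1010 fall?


Century = (year - 1) // 100 + 1
= (1010 - 1) // 100 + 1
= 1009 // 100 + 1
= 10 + 1

11th century


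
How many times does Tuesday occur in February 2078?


February 2078 has 28 days
Anchor: Jan 1, 2078. With p = 2078 - 1 = 2077: (p + p//4 - p//100 + p//400) mod 7 = (2077 + 519 - 20 + 5) mod 7 = 2581 mod 7 = 5 -> Saturday (Mon=0 ... Sun=6)
Days before February (Jan): 31; February 1 index = (5 + 31) mod 7 = 1 -> Tuesday
First Tuesday is February 1
Tuesdays: 1, 8, 15, 22

4 Tuesdays


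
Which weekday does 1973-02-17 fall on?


Date: February 17, 1973
Anchor: Jan 1, 1973. With p = 1973 - 1 = 1972: (p + p//4 - p//100 + p//400) mod 7 = (1972 + 493 - 19 + 4) mod 7 = 2450 mod 7 = 0 -> Monday (Mon=0 ... Sun=6)
Days before February (Jan): 31; offset = 31 + 17 - 1 = 47
Weekday index = (0 + 47) mod 7 = 5

Day of the week: Saturday


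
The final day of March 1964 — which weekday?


March 1964 has 31 days
Anchor: Jan 1, 1964. With p = 1964 - 1 = 1963: (p + p//4 - p//100 + p//400) mod 7 = (1963 + 490 - 19 + 4) mod 7 = 2438 mod 7 = 2 -> Wednesday (Mon=0 ... Sun=6)
Days before March (Jan-Feb): 60; March 1 index = (2 + 60) mod 7 = 6 -> Sunday
Last day offset: 31 - 1 = 30 days
Weekday index = (6 + 30) mod 7 = 1

Tuesday, March 31


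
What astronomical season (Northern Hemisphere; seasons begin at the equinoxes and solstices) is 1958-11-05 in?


Date: November 5
Astronomical Autumn (approx.; exact equinox/solstice day varies by year): September 22 to December 20
November 5 falls within the Autumn window

Autumn


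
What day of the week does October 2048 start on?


Target: October 1, 2048
Anchor: Jan 1, 2048. With p = 2048 - 1 = 2047: (p + p//4 - p//100 + p//400) mod 7 = (2047 + 511 - 20 + 5) mod 7 = 2543 mod 7 = 2 -> Wednesday (Mon=0 ... Sun=6)
Days before October (Jan-Sep): 274 days
Weekday index = (2 + 274) mod 7 = 3

Thursday


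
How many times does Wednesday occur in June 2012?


June 2012 has 30 days
Anchor: Jan 1, 2012. With p = 2012 - 1 = 2011: (p + p//4 - p//100 + p//400) mod 7 = (2011 + 502 - 20 + 5) mod 7 = 2498 mod 7 = 6 -> Sunday (Mon=0 ... Sun=6)
Days before June (Jan-May): 152; June 1 index = (6 + 152) mod 7 = 4 -> Friday
First Wednesday is June 6
Wednesdays: 6, 13, 20, 27

4 Wednesdays


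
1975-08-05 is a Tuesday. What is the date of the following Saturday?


Current: Tuesday
Target: Saturday
Days ahead: 4

Next Saturday: 1975-08-09


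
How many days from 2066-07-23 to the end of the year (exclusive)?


Day of year: 204 of 365
Remaining = 365 - 204

161 days


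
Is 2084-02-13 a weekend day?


Anchor: Jan 1, 2084. With p = 2084 - 1 = 2083: (p + p//4 - p//100 + p//400) mod 7 = (2083 + 520 - 20 + 5) mod 7 = 2588 mod 7 = 5 -> Saturday (Mon=0 ... Sun=6)
Day of year: 44; offset = 43
Weekday index = (5 + 43) mod 7 = 6 -> Sunday
Weekend days: Saturday, Sunday

Yes


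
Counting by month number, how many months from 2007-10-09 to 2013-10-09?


From October 2007 to October 2013
6 years * 12 = 72 months = 72

72 months


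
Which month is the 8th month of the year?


Month 8 of 12

August


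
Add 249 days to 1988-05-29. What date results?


Start: 1988-05-29, add 249 days
May 1988 has 31 days: 31 - 29 = 2 days to May 31 -> 247 left
June 1988 has 30 days -> 217 left
July 1988 has 31 days -> 186 left
August 1988 has 31 days -> 155 left
September 1988 has 30 days -> 125 left
October 1988 has 31 days -> 94 left
November 1988 has 30 days -> 64 left
December 1988 has 31 days -> 33 left
January 1989 has 31 days -> 2 left
February 1989: 2 <= 28 -> lands on February 2

Result: 1989-02-02


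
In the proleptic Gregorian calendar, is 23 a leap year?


Gregorian leap year rule: divisible by 4, but not by 100, unless also by 400.
23 is not divisible by 4 -> not a leap year

No


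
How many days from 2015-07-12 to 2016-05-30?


From 2015-07-12 to 2016-05-30
2015-07-12: days before July = 31 + 28 + 31 + 30 + 31 + 30 = 181 (2015 is not a leap year); day of year = 181 + 12 = 193
2016-05-30: days before May = 31 + 29 + 31 + 30 = 121 (2016 is a leap year); day of year = 121 + 30 = 151
Rest of 2015: 365 - 193 = 172
Total = 172 + 151 = 323

323 days


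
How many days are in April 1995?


April 1995

30 days


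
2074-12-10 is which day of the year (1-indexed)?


Date: December 10, 2074
Days in months 1 through 11: 334
Plus 10 days in December

Day of year: 344


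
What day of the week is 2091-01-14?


Date: January 14, 2091
Anchor: Jan 1, 2091. With p = 2091 - 1 = 2090: (p + p//4 - p//100 + p//400) mod 7 = (2090 + 522 - 20 + 5) mod 7 = 2597 mod 7 = 0 -> Monday (Mon=0 ... Sun=6)
Days into year = 14 - 1 = 13
Weekday index = (0 + 13) mod 7 = 6

Day of the week: Sunday


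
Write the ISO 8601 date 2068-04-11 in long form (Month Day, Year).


ISO 2068-04-11 parses as year=2068, month=04, day=11
Month 4 -> April

April 11, 2068


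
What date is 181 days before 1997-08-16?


Start: 1997-08-16, subtract 181 days
Back 16 days from August 16 reaches July 31, 1997 -> 165 left
July 1997 has 31 days -> back to June 30, 1997 -> 134 left
June 1997 has 30 days -> back to May 31, 1997 -> 104 left
May 1997 has 31 days -> back to April 30, 1997 -> 73 left
April 1997 has 30 days -> back to March 31, 1997 -> 43 left
March 1997 has 31 days -> back to February 28, 1997 -> 12 left
February 1997: 28 - 12 = 16 -> lands on February 16

Result: 1997-02-16


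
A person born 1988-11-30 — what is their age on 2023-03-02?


Birth: 1988-11-30
Reference: 2023-03-02
Year difference: 2023 - 1988 = 35
Birthday not yet reached in 2023, subtract 1

34 years old


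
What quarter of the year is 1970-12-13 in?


Month: December (month 12)
Q1: Jan-Mar, Q2: Apr-Jun, Q3: Jul-Sep, Q4: Oct-Dec

Q4


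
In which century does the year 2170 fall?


Century = (year - 1) // 100 + 1
= (2170 - 1) // 100 + 1
= 2169 // 100 + 1
= 21 + 1

22nd century


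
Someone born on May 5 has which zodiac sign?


Date: May 5
Conventional tropical zodiac dates: Taurus from April 20 onward; Gemini starts May 21
May 5 falls within the Taurus range

Taurus


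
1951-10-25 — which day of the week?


Date: October 25, 1951
Anchor: Jan 1, 1951. With p = 1951 - 1 = 1950: (p + p//4 - p//100 + p//400) mod 7 = (1950 + 487 - 19 + 4) mod 7 = 2422 mod 7 = 0 -> Monday (Mon=0 ... Sun=6)
Days before October (Jan-Sep): 273; offset = 273 + 25 - 1 = 297
Weekday index = (0 + 297) mod 7 = 3

Day of the week: Thursday


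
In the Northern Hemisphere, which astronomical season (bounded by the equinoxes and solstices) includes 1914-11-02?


Date: November 2
Astronomical Autumn (approx.; exact equinox/solstice day varies by year): September 22 to December 20
November 2 falls within the Autumn window

Autumn


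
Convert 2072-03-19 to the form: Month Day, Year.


ISO 2072-03-19 parses as year=2072, month=03, day=19
Month 3 -> March

March 19, 2072


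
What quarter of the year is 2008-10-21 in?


Month: October (month 10)
Q1: Jan-Mar, Q2: Apr-Jun, Q3: Jul-Sep, Q4: Oct-Dec

Q4


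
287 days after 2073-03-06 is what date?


Start: 2073-03-06, add 287 days
March 2073 has 31 days: 31 - 6 = 25 days to March 31 -> 262 left
April 2073 has 30 days -> 232 left
May 2073 has 31 days -> 201 left
June 2073 has 30 days -> 171 left
July 2073 has 31 days -> 140 left
August 2073 has 31 days -> 109 left
September 2073 has 30 days -> 79 left
October 2073 has 31 days -> 48 left
November 2073 has 30 days -> 18 left
December 2073: 18 <= 31 -> lands on December 18

Result: 2073-12-18


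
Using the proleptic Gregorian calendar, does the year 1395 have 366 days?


Gregorian leap year rule: divisible by 4, but not by 100, unless also by 400.
1395 is not divisible by 4 -> not a leap year

No


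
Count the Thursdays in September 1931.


September 1931 has 30 days
Anchor: Jan 1, 1931. With p = 1931 - 1 = 1930: (p + p//4 - p//100 + p//400) mod 7 = (1930 + 482 - 19 + 4) mod 7 = 2397 mod 7 = 3 -> Thursday (Mon=0 ... Sun=6)
Days before September (Jan-Aug): 243; September 1 index = (3 + 243) mod 7 = 1 -> Tuesday
First Thursday is September 3
Thursdays: 3, 10, 17, 24

4 Thursdays


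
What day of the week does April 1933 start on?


Target: April 1, 1933
Anchor: Jan 1, 1933. With p = 1933 - 1 = 1932: (p + p//4 - p//100 + p//400) mod 7 = (1932 + 483 - 19 + 4) mod 7 = 2400 mod 7 = 6 -> Sunday (Mon=0 ... Sun=6)
Days before April (Jan-Mar): 90 days
Weekday index = (6 + 90) mod 7 = 5

Saturday


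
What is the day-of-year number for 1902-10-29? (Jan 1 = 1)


Date: October 29, 1902
Days in months 1 through 9: 273
Plus 29 days in October

Day of year: 302


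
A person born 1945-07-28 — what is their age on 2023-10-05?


Birth: 1945-07-28
Reference: 2023-10-05
Year difference: 2023 - 1945 = 78

78 years old


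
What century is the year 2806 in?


Century = (year - 1) // 100 + 1
= (2806 - 1) // 100 + 1
= 2805 // 100 + 1
= 28 + 1

29th century


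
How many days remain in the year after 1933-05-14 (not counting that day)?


Day of year: 134 of 365
Remaining = 365 - 134

231 days


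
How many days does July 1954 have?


July 1954

31 days


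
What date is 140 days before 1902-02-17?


Start: 1902-02-17, subtract 140 days
Back 17 days from February 17 reaches January 31, 1902 -> 123 left
January 1902 has 31 days -> back to December 31, 1901 -> 92 left
December 1901 has 31 days -> back to November 30, 1901 -> 61 left
November 1901 has 30 days -> back to October 31, 1901 -> 31 left
October 1901 has 31 days -> back to September 30, 1901 -> 0 left
September 1901: 30 - 0 = 30 -> lands on September 30

Result: 1901-09-30


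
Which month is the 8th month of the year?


Month 8 of 12

August


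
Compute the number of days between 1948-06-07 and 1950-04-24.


From 1948-06-07 to 1950-04-24
1948-06-07: days before June = 31 + 29 + 31 + 30 + 31 = 152 (1948 is a leap year); day of year = 152 + 7 = 159
1950-04-24: days before April = 31 + 28 + 31 = 90 (1950 is not a leap year); day of year = 90 + 24 = 114
Rest of 1948: 366 - 159 = 207
Full years 1949 (365): 365
Total = 207 + 365 + 114 = 686

686 days


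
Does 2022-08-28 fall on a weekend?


Anchor: Jan 1, 2022. With p = 2022 - 1 = 2021: (p + p//4 - p//100 + p//400) mod 7 = (2021 + 505 - 20 + 5) mod 7 = 2511 mod 7 = 5 -> Saturday (Mon=0 ... Sun=6)
Day of year: 240; offset = 239
Weekday index = (5 + 239) mod 7 = 6 -> Sunday
Weekend days: Saturday, Sunday

Yes


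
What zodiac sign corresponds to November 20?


Date: November 20
Conventional tropical zodiac dates: Scorpio from October 23 onward; Sagittarius starts November 22
November 20 falls within the Scorpio range

Scorpio


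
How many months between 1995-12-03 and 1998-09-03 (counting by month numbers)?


From December 1995 to September 1998
3 years * 12 = 36 months, minus 3 months = 33

33 months


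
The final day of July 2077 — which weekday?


July 2077 has 31 days
Anchor: Jan 1, 2077. With p = 2077 - 1 = 2076: (p + p//4 - p//100 + p//400) mod 7 = (2076 + 519 - 20 + 5) mod 7 = 2580 mod 7 = 4 -> Friday (Mon=0 ... Sun=6)
Days before July (Jan-Jun): 181; July 1 index = (4 + 181) mod 7 = 3 -> Thursday
Last day offset: 31 - 1 = 30 days
Weekday index = (3 + 30) mod 7 = 5

Saturday, July 31


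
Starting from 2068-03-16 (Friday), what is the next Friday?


Current: Friday
Target: Friday
Days ahead: 7

Next Friday: 2068-03-23


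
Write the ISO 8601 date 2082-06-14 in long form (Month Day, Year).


ISO 2082-06-14 parses as year=2082, month=06, day=14
Month 6 -> June

June 14, 2082


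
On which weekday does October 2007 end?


October 2007 has 31 days
Anchor: Jan 1, 2007. With p = 2007 - 1 = 2006: (p + p//4 - p//100 + p//400) mod 7 = (2006 + 501 - 20 + 5) mod 7 = 2492 mod 7 = 0 -> Monday (Mon=0 ... Sun=6)
Days before October (Jan-Sep): 273; October 1 index = (0 + 273) mod 7 = 0 -> Monday
Last day offset: 31 - 1 = 30 days
Weekday index = (0 + 30) mod 7 = 2

Wednesday, October 31


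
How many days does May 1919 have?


May 1919

31 days


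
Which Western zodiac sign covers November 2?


Date: November 2
Conventional tropical zodiac dates: Scorpio from October 23 onward; Sagittarius starts November 22
November 2 falls within the Scorpio range

Scorpio


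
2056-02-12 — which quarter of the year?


Month: February (month 2)
Q1: Jan-Mar, Q2: Apr-Jun, Q3: Jul-Sep, Q4: Oct-Dec

Q1


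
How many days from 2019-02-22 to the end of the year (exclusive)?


Day of year: 53 of 365
Remaining = 365 - 53

312 days


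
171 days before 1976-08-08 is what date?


Start: 1976-08-08, subtract 171 days
Back 8 days from August 8 reaches July 31, 1976 -> 163 left
July 1976 has 31 days -> back to June 30, 1976 -> 132 left
June 1976 has 30 days -> back to May 31, 1976 -> 102 left
May 1976 has 31 days -> back to April 30, 1976 -> 71 left
April 1976 has 30 days -> back to March 31, 1976 -> 41 left
March 1976 has 31 days -> back to February 29, 1976 -> 10 left
February 1976: 29 - 10 = 19 -> lands on February 19

Result: 1976-02-19


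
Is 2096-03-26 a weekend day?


Anchor: Jan 1, 2096. With p = 2096 - 1 = 2095: (p + p//4 - p//100 + p//400) mod 7 = (2095 + 523 - 20 + 5) mod 7 = 2603 mod 7 = 6 -> Sunday (Mon=0 ... Sun=6)
Day of year: 86; offset = 85
Weekday index = (6 + 85) mod 7 = 0 -> Monday
Weekend days: Saturday, Sunday

No


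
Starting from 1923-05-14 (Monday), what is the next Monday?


Current: Monday
Target: Monday
Days ahead: 7

Next Monday: 1923-05-21


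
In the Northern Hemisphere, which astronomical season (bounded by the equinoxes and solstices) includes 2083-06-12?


Date: June 12
Astronomical Spring (approx.; exact equinox/solstice day varies by year): March 20 to June 20
June 12 falls within the Spring window

Spring


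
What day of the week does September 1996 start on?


Target: September 1, 1996
Anchor: Jan 1, 1996. With p = 1996 - 1 = 1995: (p + p//4 - p//100 + p//400) mod 7 = (1995 + 498 - 19 + 4) mod 7 = 2478 mod 7 = 0 -> Monday (Mon=0 ... Sun=6)
Days before September (Jan-Aug): 244 days
Weekday index = (0 + 244) mod 7 = 6

Sunday


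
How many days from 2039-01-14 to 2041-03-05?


From 2039-01-14 to 2041-03-05
2039-01-14: day of year = 14
2041-03-05: days before March = 31 + 28 = 59 (2041 is not a leap year); day of year = 59 + 5 = 64
Rest of 2039: 365 - 14 = 351
Full years 2040 (366): 366
Total = 351 + 366 + 64 = 781

781 days


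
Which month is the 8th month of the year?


Month 8 of 12

August


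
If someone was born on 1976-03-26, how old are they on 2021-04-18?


Birth: 1976-03-26
Reference: 2021-04-18
Year difference: 2021 - 1976 = 45

45 years old


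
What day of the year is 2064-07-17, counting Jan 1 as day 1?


Date: July 17, 2064
Days in months 1 through 6: 182
Plus 17 days in July

Day of year: 199


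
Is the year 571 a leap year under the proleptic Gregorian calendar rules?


Gregorian leap year rule: divisible by 4, but not by 100, unless also by 400.
571 is not divisible by 4 -> not a leap year

No


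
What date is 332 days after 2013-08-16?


Start: 2013-08-16, add 332 days
August 2013 has 31 days: 31 - 16 = 15 days to August 31 -> 317 left
September 2013 has 30 days -> 287 left
October 2013 has 31 days -> 256 left
November 2013 has 30 days -> 226 left
December 2013 has 31 days -> 195 left
January 2014 has 31 days -> 164 left
February 2014 has 28 days -> 136 left
March 2014 has 31 days -> 105 left
April 2014 has 30 days -> 75 left
May 2014 has 31 days -> 44 left
June 2014 has 30 days -> 14 left
July 2014: 14 <= 31 -> lands on July 14

Result: 2014-07-14


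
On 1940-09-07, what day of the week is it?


Date: September 7, 1940
Anchor: Jan 1, 1940. With p = 1940 - 1 = 1939: (p + p//4 - p//100 + p//400) mod 7 = (1939 + 484 - 19 + 4) mod 7 = 2408 mod 7 = 0 -> Monday (Mon=0 ... Sun=6)
Days before September (Jan-Aug): 244; offset = 244 + 7 - 1 = 250
Weekday index = (0 + 250) mod 7 = 5

Day of the week: Saturday


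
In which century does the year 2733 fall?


Century = (year - 1) // 100 + 1
= (2733 - 1) // 100 + 1
= 2732 // 100 + 1
= 27 + 1

28th century


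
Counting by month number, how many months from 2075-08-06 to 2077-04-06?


From August 2075 to April 2077
2 years * 12 = 24 months, minus 4 months = 20

20 months


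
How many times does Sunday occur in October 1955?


October 1955 has 31 days
Anchor: Jan 1, 1955. With p = 1955 - 1 = 1954: (p + p//4 - p//100 + p//400) mod 7 = (1954 + 488 - 19 + 4) mod 7 = 2427 mod 7 = 5 -> Saturday (Mon=0 ... Sun=6)
Days before October (Jan-Sep): 273; October 1 index = (5 + 273) mod 7 = 5 -> Saturday
First Sunday is October 2
Sundays: 2, 9, 16, 23, 30

5 Sundays


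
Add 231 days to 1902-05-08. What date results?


Start: 1902-05-08, add 231 days
May 1902 has 31 days: 31 - 8 = 23 days to May 31 -> 208 left
June 1902 has 30 days -> 178 left
July 1902 has 31 days -> 147 left
August 1902 has 31 days -> 116 left
September 1902 has 30 days -> 86 left
October 1902 has 31 days -> 55 left
November 1902 has 30 days -> 25 left
December 1902: 25 <= 31 -> lands on December 25

Result: 1902-12-25


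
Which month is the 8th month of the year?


Month 8 of 12

August


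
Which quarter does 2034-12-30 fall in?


Month: December (month 12)
Q1: Jan-Mar, Q2: Apr-Jun, Q3: Jul-Sep, Q4: Oct-Dec

Q4


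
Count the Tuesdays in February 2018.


February 2018 has 28 days
Anchor: Jan 1, 2018. With p = 2018 - 1 = 2017: (p + p//4 - p//100 + p//400) mod 7 = (2017 + 504 - 20 + 5) mod 7 = 2506 mod 7 = 0 -> Monday (Mon=0 ... Sun=6)
Days before February (Jan): 31; February 1 index = (0 + 31) mod 7 = 3 -> Thursday
First Tuesday is February 6
Tuesdays: 6, 13, 20, 27

4 Tuesdays


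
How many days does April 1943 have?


April 1943

30 days


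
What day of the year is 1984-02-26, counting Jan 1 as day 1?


Date: February 26, 1984
Days in months 1 through 1: 31
Plus 26 days in February

Day of year: 57


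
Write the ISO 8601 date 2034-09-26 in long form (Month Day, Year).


ISO 2034-09-26 parses as year=2034, month=09, day=26
Month 9 -> September

September 26, 2034


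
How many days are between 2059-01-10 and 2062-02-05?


From 2059-01-10 to 2062-02-05
2059-01-10: day of year = 10
2062-02-05: days before February = 31; day of year = 31 + 5 = 36
Rest of 2059: 365 - 10 = 355
Full years 2060 (366), 2061 (365): 731
Total = 355 + 731 + 36 = 1122

1122 days


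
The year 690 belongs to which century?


Century = (year - 1) // 100 + 1
= (690 - 1) // 100 + 1
= 689 // 100 + 1
= 6 + 1

7th century


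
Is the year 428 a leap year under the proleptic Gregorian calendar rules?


Gregorian leap year rule: divisible by 4, but not by 100, unless also by 400.
428 is divisible by 4 but not 100 -> leap year

Yes


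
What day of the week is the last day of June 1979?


June 1979 has 30 days
Anchor: Jan 1, 1979. With p = 1979 - 1 = 1978: (p + p//4 - p//100 + p//400) mod 7 = (1978 + 494 - 19 + 4) mod 7 = 2457 mod 7 = 0 -> Monday (Mon=0 ... Sun=6)
Days before June (Jan-May): 151; June 1 index = (0 + 151) mod 7 = 4 -> Friday
Last day offset: 30 - 1 = 29 days
Weekday index = (4 + 29) mod 7 = 5

Saturday, June 30


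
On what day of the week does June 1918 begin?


Target: June 1, 1918
Anchor: Jan 1, 1918. With p = 1918 - 1 = 1917: (p + p//4 - p//100 + p//400) mod 7 = (1917 + 479 - 19 + 4) mod 7 = 2381 mod 7 = 1 -> Tuesday (Mon=0 ... Sun=6)
Days before June (Jan-May): 151 days
Weekday index = (1 + 151) mod 7 = 5

Saturday


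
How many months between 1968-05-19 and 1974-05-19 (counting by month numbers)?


From May 1968 to May 1974
6 years * 12 = 72 months = 72

72 months


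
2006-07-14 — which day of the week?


Date: July 14, 2006
Anchor: Jan 1, 2006. With p = 2006 - 1 = 2005: (p + p//4 - p//100 + p//400) mod 7 = (2005 + 501 - 20 + 5) mod 7 = 2491 mod 7 = 6 -> Sunday (Mon=0 ... Sun=6)
Days before July (Jan-Jun): 181; offset = 181 + 14 - 1 = 194
Weekday index = (6 + 194) mod 7 = 4

Day of the week: Friday
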